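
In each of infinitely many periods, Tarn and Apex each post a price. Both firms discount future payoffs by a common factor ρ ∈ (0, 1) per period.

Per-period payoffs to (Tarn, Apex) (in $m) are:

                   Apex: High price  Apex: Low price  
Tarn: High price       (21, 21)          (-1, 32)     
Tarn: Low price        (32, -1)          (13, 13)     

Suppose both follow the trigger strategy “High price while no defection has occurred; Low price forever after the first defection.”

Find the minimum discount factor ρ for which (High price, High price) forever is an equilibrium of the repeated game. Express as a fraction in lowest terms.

11/19

One-period gain from deviating is 32 − 21 = 11. The loss is 21 − 13 = 8 in every subsequent period, with present value 8·ρ/(1−ρ).
Deviation is unprofitable when 8·ρ/(1−ρ) ≥ 11, i.e. ρ/(1−ρ) ≥ 11/8.
Equivalently ρ ≥ 11/(11+8) = 11/19.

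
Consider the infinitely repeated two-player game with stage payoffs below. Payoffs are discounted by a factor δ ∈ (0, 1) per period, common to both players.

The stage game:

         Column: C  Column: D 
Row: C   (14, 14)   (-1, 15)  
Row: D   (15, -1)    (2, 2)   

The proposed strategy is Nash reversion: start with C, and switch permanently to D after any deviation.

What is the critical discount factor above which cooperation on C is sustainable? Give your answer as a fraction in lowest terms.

1/13

One-period gain from deviating is 15 − 14 = 1. The loss is 14 − 2 = 12 in every subsequent period, with present value 12·δ/(1−δ).
Deviation is unprofitable when 12·δ/(1−δ) ≥ 1, i.e. δ/(1−δ) ≥ 1/12.
Equivalently δ ≥ 1/(1+12) = 1/13.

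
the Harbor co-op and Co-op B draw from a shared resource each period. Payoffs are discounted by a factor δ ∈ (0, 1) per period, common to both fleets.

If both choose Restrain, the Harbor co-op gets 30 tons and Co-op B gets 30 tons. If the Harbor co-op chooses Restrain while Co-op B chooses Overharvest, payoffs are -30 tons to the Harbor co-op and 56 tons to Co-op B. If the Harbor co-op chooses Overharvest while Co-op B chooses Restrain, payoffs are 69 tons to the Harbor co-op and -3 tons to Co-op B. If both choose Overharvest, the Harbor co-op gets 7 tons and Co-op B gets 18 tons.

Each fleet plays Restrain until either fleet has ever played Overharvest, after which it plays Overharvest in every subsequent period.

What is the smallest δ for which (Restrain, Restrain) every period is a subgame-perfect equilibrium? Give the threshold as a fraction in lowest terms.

13/19

the Harbor co-op's threshold: (69−30)/(69−7) = 39/62.
Co-op B's threshold: (56−30)/(56−18) = 13/19.
39/62 < 13/19, so Co-op B binds and δ* = 13/19.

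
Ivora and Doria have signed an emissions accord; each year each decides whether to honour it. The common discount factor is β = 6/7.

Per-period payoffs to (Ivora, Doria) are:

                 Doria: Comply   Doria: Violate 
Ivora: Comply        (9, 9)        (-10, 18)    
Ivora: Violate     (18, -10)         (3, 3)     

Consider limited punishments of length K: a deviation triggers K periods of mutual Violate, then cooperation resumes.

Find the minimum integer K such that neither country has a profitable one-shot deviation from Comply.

Need Σ_{k=1}^{K} β^k ≥ (18−9)/(9−3) = 1.5000 at β = 6/7.
At K = 1 the sum is 0.8571 < 1.5000; at K = 2 it is 1.5918 ≥ 1.5000.
So the minimum punishment length is K = 2.

2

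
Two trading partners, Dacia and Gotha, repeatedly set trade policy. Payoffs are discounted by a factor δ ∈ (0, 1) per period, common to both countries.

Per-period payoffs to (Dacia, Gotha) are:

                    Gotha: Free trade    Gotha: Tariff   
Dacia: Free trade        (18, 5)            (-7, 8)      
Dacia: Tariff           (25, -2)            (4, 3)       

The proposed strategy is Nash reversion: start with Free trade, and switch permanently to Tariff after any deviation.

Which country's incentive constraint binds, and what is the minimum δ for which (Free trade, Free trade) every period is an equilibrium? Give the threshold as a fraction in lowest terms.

Dacia's threshold: (25−18)/(25−4) = 1/3.
Gotha's threshold: (8−5)/(8−3) = 3/5.
1/3 < 3/5, so Gotha binds and δ* = 3/5.

Gotha; δ ≥ 3/5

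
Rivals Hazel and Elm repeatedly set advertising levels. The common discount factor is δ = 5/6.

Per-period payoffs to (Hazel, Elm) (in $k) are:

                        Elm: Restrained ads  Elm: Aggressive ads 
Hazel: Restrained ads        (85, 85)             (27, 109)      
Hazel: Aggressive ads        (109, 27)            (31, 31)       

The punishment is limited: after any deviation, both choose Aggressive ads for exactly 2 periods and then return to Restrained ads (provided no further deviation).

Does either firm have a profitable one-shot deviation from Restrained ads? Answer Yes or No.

Comparing payoff streams over the 3 periods until play realigns: cooperate → 85(1+δ+…+δ^2); deviate → 109 + 31(δ+…+δ^2).
Cooperation is sustained iff (85−31)(δ+…+δ^2) ≥ 109−85.
δ+…+δ^2 = 5/6·(1−(5/6)^2)/(1−5/6) = 1.5278, and (109−85)/(85−31) = 0.4444.
1.5278 ≥ 0.4444, so cooperation is sustainable.

No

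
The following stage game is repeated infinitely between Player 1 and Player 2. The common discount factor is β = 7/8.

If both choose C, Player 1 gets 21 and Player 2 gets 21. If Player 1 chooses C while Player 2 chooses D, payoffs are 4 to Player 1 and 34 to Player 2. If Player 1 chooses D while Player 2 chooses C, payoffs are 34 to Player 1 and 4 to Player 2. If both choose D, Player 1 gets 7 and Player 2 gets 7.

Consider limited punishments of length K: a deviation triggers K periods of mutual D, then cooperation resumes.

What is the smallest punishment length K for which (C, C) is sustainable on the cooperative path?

2

No profitable deviation requires (21−7)(β+…+β^K) ≥ 34−21, i.e. β+…+β^K ≥ 13/14 ≈ 0.9286.
With β = 7/8, the partial sums are K=1: 0.8750, K=2: 1.6406.
K = 2 is the first length at which the sum reaches 0.9286.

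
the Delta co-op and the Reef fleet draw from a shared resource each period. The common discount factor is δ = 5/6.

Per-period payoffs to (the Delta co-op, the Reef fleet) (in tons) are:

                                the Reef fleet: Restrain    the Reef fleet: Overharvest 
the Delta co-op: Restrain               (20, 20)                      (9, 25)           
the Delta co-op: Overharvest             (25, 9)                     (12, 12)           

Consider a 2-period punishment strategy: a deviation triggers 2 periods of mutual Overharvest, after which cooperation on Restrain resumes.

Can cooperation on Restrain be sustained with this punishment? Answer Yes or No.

Comparing payoff streams over the 3 periods until play realigns: cooperate → 20(1+δ+…+δ^2); deviate → 25 + 12(δ+…+δ^2).
Cooperation is sustained iff (20−12)(δ+…+δ^2) ≥ 25−20.
δ+…+δ^2 = 5/6·(1−(5/6)^2)/(1−5/6) = 1.5278, and (25−20)/(20−12) = 0.6250.
1.5278 ≥ 0.6250, so cooperation is sustainable.

Yes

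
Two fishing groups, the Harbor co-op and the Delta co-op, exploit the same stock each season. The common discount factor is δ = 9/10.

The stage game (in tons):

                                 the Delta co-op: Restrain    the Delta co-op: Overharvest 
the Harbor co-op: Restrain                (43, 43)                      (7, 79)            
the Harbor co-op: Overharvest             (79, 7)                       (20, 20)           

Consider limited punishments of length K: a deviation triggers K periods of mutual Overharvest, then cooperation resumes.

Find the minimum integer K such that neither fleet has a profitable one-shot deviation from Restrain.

IC: δ(1−δ^K)/(1−δ) ≥ (79−43)/(43−20) = 36/23.
With δ = 9/10: need 1 − δ^K ≥ 36/23·(1−9/10)/(9/10), i.e. δ^K ≤ 0.8261.
Since (9/10)^1 = 0.9000 and (9/10)^2 = 0.8100, the smallest such K is 2.

2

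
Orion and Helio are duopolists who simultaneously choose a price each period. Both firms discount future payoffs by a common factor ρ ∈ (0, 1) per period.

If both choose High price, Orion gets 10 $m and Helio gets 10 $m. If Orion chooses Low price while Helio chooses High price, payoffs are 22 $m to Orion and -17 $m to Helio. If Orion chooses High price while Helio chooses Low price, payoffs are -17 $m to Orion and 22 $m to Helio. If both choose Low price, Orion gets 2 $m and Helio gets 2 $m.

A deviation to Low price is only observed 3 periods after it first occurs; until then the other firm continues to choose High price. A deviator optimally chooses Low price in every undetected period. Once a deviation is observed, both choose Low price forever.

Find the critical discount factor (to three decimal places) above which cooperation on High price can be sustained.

A deviator earns 22 for 3 periods, then 2 forever; cooperating earns 10 forever. Multiplying the IC by (1−ρ):
10 ≥ 22(1−ρ^3) + 2ρ^3, so 20·ρ^3 ≥ 12 and ρ^3 ≥ 3/5.
ρ ≥ (3/5)^(1/3) ≈ 0.843.

0.843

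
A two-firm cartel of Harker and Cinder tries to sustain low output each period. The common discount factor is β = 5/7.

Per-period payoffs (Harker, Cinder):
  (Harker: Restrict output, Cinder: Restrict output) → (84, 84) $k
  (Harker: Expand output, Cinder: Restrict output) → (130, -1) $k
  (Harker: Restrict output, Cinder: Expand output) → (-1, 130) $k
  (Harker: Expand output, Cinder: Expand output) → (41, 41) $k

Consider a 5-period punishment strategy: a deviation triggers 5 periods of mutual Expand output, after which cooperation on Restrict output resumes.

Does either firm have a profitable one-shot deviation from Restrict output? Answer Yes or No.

No

A one-shot deviation gives 130 now, then 41 for 5 periods, then back to 84.
Gain from deviating: (130−84) today; loss: (84−41) in each of the next 5 periods.
No-deviation condition: (84−41)(β+…+β^5) ≥ 130−84, i.e. β+…+β^5 ≥ 46/43.
At β = 5/7: β+…+β^5 = 2.0352 ≥ 1.0698.
So cooperation is sustainable.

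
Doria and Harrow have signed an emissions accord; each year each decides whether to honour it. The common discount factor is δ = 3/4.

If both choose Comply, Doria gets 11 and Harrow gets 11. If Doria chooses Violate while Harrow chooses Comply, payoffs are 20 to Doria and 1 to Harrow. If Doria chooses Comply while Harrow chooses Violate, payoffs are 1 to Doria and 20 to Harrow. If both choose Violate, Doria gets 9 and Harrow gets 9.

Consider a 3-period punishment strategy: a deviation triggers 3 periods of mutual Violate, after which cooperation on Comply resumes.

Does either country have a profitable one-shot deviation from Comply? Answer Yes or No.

Yes

Comparing payoff streams over the 4 periods until play realigns: cooperate → 11(1+δ+…+δ^3); deviate → 20 + 9(δ+…+δ^3).
Cooperation is sustained iff (11−9)(δ+…+δ^3) ≥ 20−11.
δ+…+δ^3 = 3/4·(1−(3/4)^3)/(1−3/4) = 1.7344, and (20−11)/(11−9) = 4.5000.
1.7344 < 4.5000, so cooperation is not sustainable.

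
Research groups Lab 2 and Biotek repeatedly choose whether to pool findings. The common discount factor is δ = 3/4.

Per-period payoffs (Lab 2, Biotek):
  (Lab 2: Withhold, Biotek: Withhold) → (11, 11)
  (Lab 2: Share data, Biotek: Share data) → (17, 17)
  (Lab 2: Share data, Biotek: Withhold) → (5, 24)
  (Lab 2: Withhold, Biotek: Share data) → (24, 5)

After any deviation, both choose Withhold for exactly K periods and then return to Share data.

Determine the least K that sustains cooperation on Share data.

Need Σ_{k=1}^{K} δ^k ≥ (24−17)/(17−11) = 1.1667 at δ = 3/4.
At K = 1 the sum is 0.7500 < 1.1667; at K = 2 it is 1.3125 ≥ 1.1667.
So the minimum punishment length is K = 2.

2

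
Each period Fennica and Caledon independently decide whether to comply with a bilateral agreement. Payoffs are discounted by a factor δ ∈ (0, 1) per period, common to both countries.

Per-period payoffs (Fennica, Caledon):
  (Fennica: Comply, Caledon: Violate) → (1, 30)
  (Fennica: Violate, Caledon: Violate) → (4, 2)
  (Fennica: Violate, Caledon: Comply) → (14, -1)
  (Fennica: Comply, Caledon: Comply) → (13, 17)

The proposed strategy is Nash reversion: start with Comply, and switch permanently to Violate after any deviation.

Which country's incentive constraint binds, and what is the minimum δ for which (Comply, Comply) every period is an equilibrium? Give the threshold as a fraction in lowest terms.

Fennica: cooperation gives 13 each period; deviation gives 14 once then 4 forever.
  13/(1−δ) ≥ 14 + 4δ/(1−δ) ⇒ δ ≥ 1/10.
Caledon: cooperation gives 17 each period; deviation gives 30 once then 2 forever.
  δ ≥ 13/28.
Both must hold, so the binding constraint is Caledon's: δ ≥ 13/28.

Caledon; δ ≥ 13/28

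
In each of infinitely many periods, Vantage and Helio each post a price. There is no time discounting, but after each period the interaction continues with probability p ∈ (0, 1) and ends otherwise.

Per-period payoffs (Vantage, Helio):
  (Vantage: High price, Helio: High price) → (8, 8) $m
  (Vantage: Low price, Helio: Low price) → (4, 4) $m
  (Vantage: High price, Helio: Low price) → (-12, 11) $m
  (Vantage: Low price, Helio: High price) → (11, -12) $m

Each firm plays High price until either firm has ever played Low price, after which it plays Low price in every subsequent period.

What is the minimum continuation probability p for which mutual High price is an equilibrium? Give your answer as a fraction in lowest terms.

With no time discounting, the continuation probability p plays the role of the discount factor.
Grim-trigger IC: 8/(1−p) ≥ 11 + 4p/(1−p) ⇒ p ≥ (11−8)/(11−4) = 3/7.

3/7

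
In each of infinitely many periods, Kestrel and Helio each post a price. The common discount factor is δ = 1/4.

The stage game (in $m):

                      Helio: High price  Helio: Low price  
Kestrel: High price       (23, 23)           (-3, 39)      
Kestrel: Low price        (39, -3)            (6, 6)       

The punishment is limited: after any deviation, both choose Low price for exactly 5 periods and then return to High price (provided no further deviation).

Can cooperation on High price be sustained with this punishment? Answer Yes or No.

No

Comparing payoff streams over the 6 periods until play realigns: cooperate → 23(1+δ+…+δ^5); deviate → 39 + 6(δ+…+δ^5).
Cooperation is sustained iff (23−6)(δ+…+δ^5) ≥ 39−23.
δ+…+δ^5 = 1/4·(1−(1/4)^5)/(1−1/4) = 0.3330, and (39−23)/(23−6) = 0.9412.
0.3330 < 0.9412, so cooperation is not sustainable.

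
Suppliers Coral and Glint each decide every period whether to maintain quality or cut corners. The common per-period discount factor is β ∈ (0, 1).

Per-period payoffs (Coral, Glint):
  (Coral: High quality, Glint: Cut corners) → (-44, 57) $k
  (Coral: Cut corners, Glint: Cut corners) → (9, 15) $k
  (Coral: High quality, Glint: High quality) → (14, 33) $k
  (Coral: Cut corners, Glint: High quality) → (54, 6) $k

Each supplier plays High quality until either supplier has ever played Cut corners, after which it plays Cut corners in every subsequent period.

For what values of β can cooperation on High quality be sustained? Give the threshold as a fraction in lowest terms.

Coral's threshold: (54−14)/(54−9) = 8/9.
Glint's threshold: (57−33)/(57−15) = 4/7.
8/9 > 4/7, so Coral binds and β* = 8/9.

8/9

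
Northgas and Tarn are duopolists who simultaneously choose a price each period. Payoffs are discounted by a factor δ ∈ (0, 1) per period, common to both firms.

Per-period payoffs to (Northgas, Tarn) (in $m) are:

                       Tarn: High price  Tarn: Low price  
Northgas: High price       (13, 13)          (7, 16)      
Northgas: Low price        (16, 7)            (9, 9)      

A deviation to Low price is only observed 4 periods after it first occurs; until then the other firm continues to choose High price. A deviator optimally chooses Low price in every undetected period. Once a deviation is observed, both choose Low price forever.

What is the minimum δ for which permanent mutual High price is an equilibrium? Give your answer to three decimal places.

A deviator earns 16 for 4 periods, then 9 forever; cooperating earns 13 forever. Multiplying the IC by (1−δ):
13 ≥ 16(1−δ^4) + 9δ^4, so 7·δ^4 ≥ 3 and δ^4 ≥ 3/7.
δ ≥ (3/7)^(1/4) ≈ 0.809.

0.809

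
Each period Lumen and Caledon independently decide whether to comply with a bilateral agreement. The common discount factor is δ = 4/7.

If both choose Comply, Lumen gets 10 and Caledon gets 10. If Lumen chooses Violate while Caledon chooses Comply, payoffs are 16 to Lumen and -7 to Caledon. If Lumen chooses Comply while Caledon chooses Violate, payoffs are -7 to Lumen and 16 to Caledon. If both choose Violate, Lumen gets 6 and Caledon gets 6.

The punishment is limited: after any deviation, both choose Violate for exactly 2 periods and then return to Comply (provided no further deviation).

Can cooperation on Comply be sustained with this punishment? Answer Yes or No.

No

Comparing payoff streams over the 3 periods until play realigns: cooperate → 10(1+δ+…+δ^2); deviate → 16 + 6(δ+…+δ^2).
Cooperation is sustained iff (10−6)(δ+…+δ^2) ≥ 16−10.
δ+…+δ^2 = 4/7·(1−(4/7)^2)/(1−4/7) = 0.8980, and (16−10)/(10−6) = 1.5000.
0.8980 < 1.5000, so cooperation is not sustainable.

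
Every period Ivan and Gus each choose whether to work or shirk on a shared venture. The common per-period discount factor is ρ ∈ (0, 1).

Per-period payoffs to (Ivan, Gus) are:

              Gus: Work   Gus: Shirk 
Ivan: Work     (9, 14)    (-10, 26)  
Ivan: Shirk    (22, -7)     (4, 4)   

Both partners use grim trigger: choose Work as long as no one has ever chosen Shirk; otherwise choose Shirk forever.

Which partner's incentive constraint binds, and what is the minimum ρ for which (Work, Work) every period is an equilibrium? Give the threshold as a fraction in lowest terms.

For Ivan: deviation gain 22−9 = 13, per-period punishment loss 9−4 = 5. IC gives ρ ≥ 13/18.
For Gus: gain 12, loss 10 per period, so ρ ≥ 12/22 = 6/11.
The tighter constraint is Ivan's, so cooperation needs ρ ≥ 13/18.

Ivan; ρ ≥ 13/18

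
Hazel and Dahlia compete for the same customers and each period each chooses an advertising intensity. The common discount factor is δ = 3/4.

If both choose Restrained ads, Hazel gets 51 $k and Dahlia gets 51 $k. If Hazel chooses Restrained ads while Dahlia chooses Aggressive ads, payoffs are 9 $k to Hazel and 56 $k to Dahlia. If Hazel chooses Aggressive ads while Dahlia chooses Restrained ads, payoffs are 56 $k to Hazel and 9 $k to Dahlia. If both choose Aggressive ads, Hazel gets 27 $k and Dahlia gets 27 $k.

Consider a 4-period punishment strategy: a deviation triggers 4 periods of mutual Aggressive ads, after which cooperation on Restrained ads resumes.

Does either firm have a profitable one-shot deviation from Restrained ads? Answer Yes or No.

A one-shot deviation gives 56 now, then 27 for 4 periods, then back to 51.
Gain from deviating: (56−51) today; loss: (51−27) in each of the next 4 periods.
No-deviation condition: (51−27)(δ+…+δ^4) ≥ 56−51, i.e. δ+…+δ^4 ≥ 5/24.
At δ = 3/4: δ+…+δ^4 = 2.0508 ≥ 0.2083.
So cooperation is sustainable.

No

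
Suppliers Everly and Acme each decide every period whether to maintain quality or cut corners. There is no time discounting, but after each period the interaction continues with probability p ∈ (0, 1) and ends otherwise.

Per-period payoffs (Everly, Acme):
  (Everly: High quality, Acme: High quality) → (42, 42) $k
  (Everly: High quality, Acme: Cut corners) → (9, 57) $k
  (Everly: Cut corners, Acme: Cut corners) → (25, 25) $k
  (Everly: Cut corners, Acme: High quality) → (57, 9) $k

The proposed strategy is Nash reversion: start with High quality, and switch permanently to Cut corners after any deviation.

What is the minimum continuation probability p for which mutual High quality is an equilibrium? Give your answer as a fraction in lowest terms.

15/32

Expected cooperation value is 42 + p·42 + p²·42 + … = 42/(1−p); deviation gives 57 + p·25/(1−p).
42 ≥ 57(1−p) + 25p ⇒ 32p ≥ 15 ⇒ p ≥ 15/32.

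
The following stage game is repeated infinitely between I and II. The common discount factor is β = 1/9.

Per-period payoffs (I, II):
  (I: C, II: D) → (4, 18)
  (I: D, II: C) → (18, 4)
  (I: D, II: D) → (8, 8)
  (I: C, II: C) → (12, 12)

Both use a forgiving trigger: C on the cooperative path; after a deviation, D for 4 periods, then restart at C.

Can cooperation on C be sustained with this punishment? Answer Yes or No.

No

IC: β+…+β^4 ≥ (18−12)/(12−8) = 3/2.
At β = 1/9: partial sum = 0.1250 < 1.5000. Cooperation not sustainable.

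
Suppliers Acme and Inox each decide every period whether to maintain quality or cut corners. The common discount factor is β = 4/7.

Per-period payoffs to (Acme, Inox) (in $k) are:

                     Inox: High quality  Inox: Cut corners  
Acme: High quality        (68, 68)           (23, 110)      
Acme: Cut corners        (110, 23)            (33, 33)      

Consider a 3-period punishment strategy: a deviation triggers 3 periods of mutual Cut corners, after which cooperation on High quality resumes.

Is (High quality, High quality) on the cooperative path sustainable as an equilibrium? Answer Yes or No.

Comparing payoff streams over the 4 periods until play realigns: cooperate → 68(1+β+…+β^3); deviate → 110 + 33(β+…+β^3).
Cooperation is sustained iff (68−33)(β+…+β^3) ≥ 110−68.
β+…+β^3 = 4/7·(1−(4/7)^3)/(1−4/7) = 1.0845, and (110−68)/(68−33) = 1.2000.
1.0845 < 1.2000, so cooperation is not sustainable.

No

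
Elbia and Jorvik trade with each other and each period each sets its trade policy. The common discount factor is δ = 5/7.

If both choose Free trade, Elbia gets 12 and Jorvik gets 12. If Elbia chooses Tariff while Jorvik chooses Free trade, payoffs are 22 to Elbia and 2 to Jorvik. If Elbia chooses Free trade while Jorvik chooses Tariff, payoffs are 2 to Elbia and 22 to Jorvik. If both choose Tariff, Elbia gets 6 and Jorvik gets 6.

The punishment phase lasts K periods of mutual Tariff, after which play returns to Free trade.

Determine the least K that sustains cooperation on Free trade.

Need Σ_{k=1}^{K} δ^k ≥ (22−12)/(12−6) = 1.6667 at δ = 5/7.
At K = 3 the sum is 1.5889 < 1.6667; at K = 4 it is 1.8492 ≥ 1.6667.
So the minimum punishment length is K = 4.

4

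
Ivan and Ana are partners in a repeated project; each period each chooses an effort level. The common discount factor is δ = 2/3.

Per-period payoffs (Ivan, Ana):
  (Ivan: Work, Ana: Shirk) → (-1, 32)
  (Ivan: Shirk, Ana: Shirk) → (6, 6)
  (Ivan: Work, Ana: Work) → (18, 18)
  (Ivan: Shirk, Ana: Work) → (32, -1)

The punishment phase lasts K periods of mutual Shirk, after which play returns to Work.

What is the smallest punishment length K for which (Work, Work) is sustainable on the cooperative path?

No profitable deviation requires (18−6)(δ+…+δ^K) ≥ 32−18, i.e. δ+…+δ^K ≥ 7/6 ≈ 1.1667.
With δ = 2/3, the partial sums are K=1: 0.6667, K=2: 1.1111, K=3: 1.4074.
K = 3 is the first length at which the sum reaches 1.1667.

3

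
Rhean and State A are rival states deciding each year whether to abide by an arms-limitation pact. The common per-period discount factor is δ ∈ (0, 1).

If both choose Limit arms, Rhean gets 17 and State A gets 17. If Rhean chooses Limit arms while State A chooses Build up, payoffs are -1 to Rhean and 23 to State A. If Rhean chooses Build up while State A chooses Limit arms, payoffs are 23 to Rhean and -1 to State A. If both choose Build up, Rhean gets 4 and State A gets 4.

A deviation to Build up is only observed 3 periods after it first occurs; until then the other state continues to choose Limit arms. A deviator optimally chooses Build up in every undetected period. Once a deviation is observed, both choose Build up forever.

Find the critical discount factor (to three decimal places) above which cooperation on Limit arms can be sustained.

A deviator earns 23 for 3 periods, then 4 forever; cooperating earns 17 forever. Multiplying the IC by (1−δ):
17 ≥ 23(1−δ^3) + 4δ^3, so 19·δ^3 ≥ 6 and δ^3 ≥ 6/19.
δ ≥ (6/19)^(1/3) ≈ 0.681.

0.681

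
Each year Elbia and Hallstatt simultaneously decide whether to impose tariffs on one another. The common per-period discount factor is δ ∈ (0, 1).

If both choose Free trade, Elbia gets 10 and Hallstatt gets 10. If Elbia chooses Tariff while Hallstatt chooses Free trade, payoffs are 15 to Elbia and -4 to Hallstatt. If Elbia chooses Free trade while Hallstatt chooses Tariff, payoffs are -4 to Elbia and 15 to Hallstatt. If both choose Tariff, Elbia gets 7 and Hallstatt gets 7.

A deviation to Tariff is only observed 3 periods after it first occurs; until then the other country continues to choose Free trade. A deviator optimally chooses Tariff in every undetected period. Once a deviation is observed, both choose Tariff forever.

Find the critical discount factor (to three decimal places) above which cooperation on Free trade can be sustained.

0.855

The best deviation is to choose Tariff for all 3 undetected periods, earning 15 each, then 7 forever once detected.
Deviation value: 15(1−δ^3)/(1−δ) + 7δ^3/(1−δ); cooperation value: 10/(1−δ).
IC: 10 ≥ 15(1−δ^3) + 7δ^3 = 15 − 8δ^3.
So δ^3 ≥ 5/8, giving δ ≥ (5/8)^(1/3) ≈ 0.855.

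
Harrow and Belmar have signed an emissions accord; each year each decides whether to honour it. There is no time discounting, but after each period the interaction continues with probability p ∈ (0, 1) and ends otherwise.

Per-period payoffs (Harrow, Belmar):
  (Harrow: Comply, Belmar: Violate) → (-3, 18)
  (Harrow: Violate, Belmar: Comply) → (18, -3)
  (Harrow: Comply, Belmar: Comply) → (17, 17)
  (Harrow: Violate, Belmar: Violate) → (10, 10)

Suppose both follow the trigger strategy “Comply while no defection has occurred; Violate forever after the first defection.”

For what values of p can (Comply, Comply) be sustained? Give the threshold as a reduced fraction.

1/8

Expected cooperation value is 17 + p·17 + p²·17 + … = 17/(1−p); deviation gives 18 + p·10/(1−p).
17 ≥ 18(1−p) + 10p ⇒ 8p ≥ 1 ⇒ p ≥ 1/8.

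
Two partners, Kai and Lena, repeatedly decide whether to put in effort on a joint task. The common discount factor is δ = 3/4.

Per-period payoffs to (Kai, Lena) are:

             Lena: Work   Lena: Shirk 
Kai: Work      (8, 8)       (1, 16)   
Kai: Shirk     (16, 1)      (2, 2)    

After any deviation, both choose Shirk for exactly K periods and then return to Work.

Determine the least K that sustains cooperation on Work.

No profitable deviation requires (8−2)(δ+…+δ^K) ≥ 16−8, i.e. δ+…+δ^K ≥ 4/3 ≈ 1.3333.
With δ = 3/4, the partial sums are K=1: 0.7500, K=2: 1.3125, K=3: 1.7344.
K = 3 is the first length at which the sum reaches 1.3333.

3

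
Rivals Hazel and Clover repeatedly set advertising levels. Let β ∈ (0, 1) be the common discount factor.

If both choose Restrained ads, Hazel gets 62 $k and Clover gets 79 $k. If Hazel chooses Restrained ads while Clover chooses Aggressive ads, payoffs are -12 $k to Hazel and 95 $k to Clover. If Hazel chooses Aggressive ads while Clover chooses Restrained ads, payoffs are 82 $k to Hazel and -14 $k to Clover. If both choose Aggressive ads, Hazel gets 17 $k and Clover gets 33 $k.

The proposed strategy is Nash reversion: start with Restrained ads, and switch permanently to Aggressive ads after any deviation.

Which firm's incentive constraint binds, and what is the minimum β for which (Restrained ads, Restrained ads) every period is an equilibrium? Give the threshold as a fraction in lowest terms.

For Hazel: deviation gain 82−62 = 20, per-period punishment loss 62−17 = 45. IC gives β ≥ 20/65 = 4/13.
For Clover: gain 16, loss 46 per period, so β ≥ 16/62 = 8/31.
The tighter constraint is Hazel's, so cooperation needs β ≥ 4/13.

Hazel; β ≥ 4/13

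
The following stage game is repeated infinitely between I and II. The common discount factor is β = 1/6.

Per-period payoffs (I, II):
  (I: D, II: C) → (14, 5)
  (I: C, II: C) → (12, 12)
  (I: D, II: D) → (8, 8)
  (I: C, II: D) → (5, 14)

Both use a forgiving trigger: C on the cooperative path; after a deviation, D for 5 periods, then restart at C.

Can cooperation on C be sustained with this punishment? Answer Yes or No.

No

Comparing payoff streams over the 6 periods until play realigns: cooperate → 12(1+β+…+β^5); deviate → 14 + 8(β+…+β^5).
Cooperation is sustained iff (12−8)(β+…+β^5) ≥ 14−12.
β+…+β^5 = 1/6·(1−(1/6)^5)/(1−1/6) = 0.2000, and (14−12)/(12−8) = 0.5000.
0.2000 < 0.5000, so cooperation is not sustainable.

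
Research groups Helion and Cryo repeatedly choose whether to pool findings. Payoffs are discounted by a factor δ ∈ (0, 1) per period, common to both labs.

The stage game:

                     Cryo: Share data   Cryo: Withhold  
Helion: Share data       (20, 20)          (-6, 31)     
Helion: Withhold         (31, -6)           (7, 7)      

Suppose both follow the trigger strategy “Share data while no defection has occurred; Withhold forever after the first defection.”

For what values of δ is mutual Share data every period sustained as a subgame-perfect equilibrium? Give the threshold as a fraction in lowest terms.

11/24

Under grim trigger the critical discount factor is (T−C)/(T−P) with T = 31, C = 20, P = 7.
δ* = (31−20)/(31−7) = 11/24.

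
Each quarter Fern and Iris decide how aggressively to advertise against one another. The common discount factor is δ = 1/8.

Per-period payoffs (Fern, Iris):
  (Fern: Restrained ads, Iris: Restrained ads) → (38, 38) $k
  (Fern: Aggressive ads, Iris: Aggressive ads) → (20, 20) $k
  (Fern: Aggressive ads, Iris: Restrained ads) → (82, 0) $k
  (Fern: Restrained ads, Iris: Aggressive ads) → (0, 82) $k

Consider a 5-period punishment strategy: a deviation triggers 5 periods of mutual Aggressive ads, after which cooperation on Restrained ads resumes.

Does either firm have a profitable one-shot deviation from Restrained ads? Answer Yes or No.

Comparing payoff streams over the 6 periods until play realigns: cooperate → 38(1+δ+…+δ^5); deviate → 82 + 20(δ+…+δ^5).
Cooperation is sustained iff (38−20)(δ+…+δ^5) ≥ 82−38.
δ+…+δ^5 = 1/8·(1−(1/8)^5)/(1−1/8) = 0.1429, and (82−38)/(38−20) = 2.4444.
0.1429 < 2.4444, so cooperation is not sustainable.

Yes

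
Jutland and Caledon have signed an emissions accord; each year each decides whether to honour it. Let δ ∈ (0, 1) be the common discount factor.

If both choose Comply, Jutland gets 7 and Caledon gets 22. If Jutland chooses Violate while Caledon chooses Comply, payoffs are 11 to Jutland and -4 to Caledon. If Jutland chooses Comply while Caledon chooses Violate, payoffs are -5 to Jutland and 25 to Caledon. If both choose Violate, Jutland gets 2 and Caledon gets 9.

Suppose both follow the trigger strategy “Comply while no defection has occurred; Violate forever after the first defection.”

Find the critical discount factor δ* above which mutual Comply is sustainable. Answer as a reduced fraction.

4/9

Jutland: cooperation gives 7 each period; deviation gives 11 once then 2 forever.
  7/(1−δ) ≥ 11 + 2δ/(1−δ) ⇒ δ ≥ 4/9.
Caledon: cooperation gives 22 each period; deviation gives 25 once then 9 forever.
  δ ≥ 3/16.
Both must hold, so the binding constraint is Jutland's: δ ≥ 4/9.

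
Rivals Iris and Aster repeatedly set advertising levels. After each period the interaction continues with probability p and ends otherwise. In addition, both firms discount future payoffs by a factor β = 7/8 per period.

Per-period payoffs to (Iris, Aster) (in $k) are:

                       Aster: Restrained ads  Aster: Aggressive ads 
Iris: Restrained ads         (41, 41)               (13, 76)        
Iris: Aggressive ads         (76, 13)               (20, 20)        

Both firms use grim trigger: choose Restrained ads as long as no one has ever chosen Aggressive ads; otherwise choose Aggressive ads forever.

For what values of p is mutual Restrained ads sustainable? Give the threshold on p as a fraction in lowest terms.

5/7

Expected continuation weight on next period's payoff is β·p = 7/8·p, which plays the role of the discount factor.
Cooperation requires 7/8·p ≥ (76−41)/(76−20) = 5/8, hence p ≥ 5/7.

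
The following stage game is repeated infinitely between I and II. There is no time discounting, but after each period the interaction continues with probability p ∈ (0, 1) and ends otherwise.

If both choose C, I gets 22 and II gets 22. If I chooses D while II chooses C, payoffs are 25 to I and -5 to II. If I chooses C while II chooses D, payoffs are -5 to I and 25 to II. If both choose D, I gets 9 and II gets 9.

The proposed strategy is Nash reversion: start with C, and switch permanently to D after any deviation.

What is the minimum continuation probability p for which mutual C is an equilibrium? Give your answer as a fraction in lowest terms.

3/16

Expected cooperation value is 22 + p·22 + p²·22 + … = 22/(1−p); deviation gives 25 + p·9/(1−p).
22 ≥ 25(1−p) + 9p ⇒ 16p ≥ 3 ⇒ p ≥ 3/16.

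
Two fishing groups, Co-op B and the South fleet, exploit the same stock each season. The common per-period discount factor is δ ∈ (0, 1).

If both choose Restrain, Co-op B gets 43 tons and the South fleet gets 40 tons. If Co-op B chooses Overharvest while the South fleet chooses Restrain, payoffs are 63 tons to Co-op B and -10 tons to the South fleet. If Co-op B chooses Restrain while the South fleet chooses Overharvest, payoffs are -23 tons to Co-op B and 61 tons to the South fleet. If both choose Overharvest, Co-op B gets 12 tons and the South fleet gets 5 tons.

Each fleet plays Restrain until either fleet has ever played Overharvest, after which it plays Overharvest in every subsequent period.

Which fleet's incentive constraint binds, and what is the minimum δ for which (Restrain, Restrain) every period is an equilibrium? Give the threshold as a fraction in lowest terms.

Co-op B; δ ≥ 20/51

Co-op B's threshold: (63−43)/(63−12) = 20/51.
the South fleet's threshold: (61−40)/(61−5) = 3/8.
20/51 > 3/8, so Co-op B binds and δ* = 20/51.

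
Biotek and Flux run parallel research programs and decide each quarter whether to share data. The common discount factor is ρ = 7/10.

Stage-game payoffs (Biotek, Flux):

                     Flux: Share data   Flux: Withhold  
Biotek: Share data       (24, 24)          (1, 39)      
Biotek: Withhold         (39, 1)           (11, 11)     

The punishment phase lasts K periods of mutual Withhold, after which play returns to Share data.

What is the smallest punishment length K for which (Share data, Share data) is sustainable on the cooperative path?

2

No profitable deviation requires (24−11)(ρ+…+ρ^K) ≥ 39−24, i.e. ρ+…+ρ^K ≥ 15/13 ≈ 1.1538.
With ρ = 7/10, the partial sums are K=1: 0.7000, K=2: 1.1900.
K = 2 is the first length at which the sum reaches 1.1538.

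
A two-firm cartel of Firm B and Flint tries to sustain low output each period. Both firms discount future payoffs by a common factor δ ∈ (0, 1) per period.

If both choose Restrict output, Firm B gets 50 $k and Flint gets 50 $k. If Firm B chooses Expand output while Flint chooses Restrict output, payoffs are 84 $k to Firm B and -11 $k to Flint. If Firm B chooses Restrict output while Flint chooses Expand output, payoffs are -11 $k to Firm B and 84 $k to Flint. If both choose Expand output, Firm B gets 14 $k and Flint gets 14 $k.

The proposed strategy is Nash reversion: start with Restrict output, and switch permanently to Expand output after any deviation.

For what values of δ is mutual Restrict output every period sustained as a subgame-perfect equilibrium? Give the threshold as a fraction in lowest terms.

Under grim trigger the critical discount factor is (T−C)/(T−P) with T = 84, C = 50, P = 14.
δ* = (84−50)/(84−14) = 34/70 = 17/35.

17/35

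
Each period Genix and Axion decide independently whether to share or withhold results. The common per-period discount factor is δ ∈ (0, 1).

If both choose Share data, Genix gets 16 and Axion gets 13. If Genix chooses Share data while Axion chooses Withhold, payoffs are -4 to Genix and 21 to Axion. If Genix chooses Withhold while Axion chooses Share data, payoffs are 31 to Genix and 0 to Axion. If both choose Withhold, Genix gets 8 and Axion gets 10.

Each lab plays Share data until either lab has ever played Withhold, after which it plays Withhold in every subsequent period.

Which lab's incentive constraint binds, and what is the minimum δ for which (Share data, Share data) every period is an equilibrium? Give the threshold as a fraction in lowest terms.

Genix's threshold: (31−16)/(31−8) = 15/23.
Axion's threshold: (21−13)/(21−10) = 8/11.
15/23 < 8/11, so Axion binds and δ* = 8/11.

Axion; δ ≥ 8/11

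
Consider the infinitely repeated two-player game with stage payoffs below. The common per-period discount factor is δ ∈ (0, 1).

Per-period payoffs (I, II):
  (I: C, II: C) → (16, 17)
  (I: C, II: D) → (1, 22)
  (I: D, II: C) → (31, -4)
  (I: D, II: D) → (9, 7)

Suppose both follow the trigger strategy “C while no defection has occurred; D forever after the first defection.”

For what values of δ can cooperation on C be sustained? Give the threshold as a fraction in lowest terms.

15/22

For I: deviation gain 31−16 = 15, per-period punishment loss 16−9 = 7. IC gives δ ≥ 15/22.
For II: gain 5, loss 10 per period, so δ ≥ 5/15 = 1/3.
The tighter constraint is I's, so cooperation needs δ ≥ 15/22.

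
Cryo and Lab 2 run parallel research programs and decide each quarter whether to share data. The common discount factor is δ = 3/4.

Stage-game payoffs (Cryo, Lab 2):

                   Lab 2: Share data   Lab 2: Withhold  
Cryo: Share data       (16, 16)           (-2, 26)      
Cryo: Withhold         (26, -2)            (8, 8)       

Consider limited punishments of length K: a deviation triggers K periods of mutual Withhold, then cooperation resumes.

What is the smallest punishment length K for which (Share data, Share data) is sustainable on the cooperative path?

2

Need Σ_{k=1}^{K} δ^k ≥ (26−16)/(16−8) = 1.2500 at δ = 3/4.
At K = 1 the sum is 0.7500 < 1.2500; at K = 2 it is 1.3125 ≥ 1.2500.
So the minimum punishment length is K = 2.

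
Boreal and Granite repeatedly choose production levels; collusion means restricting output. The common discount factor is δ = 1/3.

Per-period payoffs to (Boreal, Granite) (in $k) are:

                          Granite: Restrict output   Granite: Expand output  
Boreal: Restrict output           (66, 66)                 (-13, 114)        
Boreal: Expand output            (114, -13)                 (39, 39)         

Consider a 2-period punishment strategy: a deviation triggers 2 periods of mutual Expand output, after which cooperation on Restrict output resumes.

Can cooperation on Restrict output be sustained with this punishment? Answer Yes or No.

IC: δ+…+δ^2 ≥ (114−66)/(66−39) = 16/9.
At δ = 1/3: partial sum = 0.4444 < 1.7778. Cooperation not sustainable.

No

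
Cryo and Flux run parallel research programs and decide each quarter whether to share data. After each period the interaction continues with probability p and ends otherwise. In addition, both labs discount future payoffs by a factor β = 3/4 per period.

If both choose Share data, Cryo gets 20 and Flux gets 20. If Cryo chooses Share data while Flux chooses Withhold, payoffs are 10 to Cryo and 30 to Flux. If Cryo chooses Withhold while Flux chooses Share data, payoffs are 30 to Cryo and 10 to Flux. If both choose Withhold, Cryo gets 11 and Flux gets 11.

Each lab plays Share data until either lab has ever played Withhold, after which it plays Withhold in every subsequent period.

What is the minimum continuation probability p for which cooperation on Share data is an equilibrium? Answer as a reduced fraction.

40/57

With continuation probability p and discount β, the effective per-period discount factor is βp.
Grim-trigger IC: βp ≥ (30−20)/(30−11) = 10/19.
So p ≥ (10/19)/(3/4) = 40/57.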